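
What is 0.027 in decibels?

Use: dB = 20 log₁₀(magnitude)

dB = 20 log₁₀(0.027) = -31.4 dB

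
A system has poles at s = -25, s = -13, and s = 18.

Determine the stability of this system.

Pole(s) at s = 18 are not in the left half-plane. System is unstable.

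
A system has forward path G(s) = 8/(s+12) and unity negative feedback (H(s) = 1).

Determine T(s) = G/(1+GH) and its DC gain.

T(s) = G/(1+GH) = [8/(s+12)] / [1 + 8/(s+12)] = 8/(s+12+8) = 8/(s+20). DC gain = 8/20 = 0.4.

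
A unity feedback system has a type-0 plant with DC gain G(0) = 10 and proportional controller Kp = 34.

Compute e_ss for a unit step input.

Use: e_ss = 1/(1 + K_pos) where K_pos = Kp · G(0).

K_pos = Kp · G(0) = 34 × 10 = 340. e_ss = 1/(1 + 340) = 0.0029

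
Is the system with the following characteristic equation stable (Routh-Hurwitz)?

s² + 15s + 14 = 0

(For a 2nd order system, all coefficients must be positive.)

Coefficients: 1, 15, 14. All positive, so system is stable.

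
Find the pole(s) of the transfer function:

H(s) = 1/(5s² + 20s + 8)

Discriminant = 20² - 4×5×8 = 400 - 160 = 240 > 0, so two distinct real poles. Using quadratic formula: s = (-20 ± √240)/(2×5) = (-20 ± √240)/10, with √240 ≈ 15.4919. s₁ ≈ -0.4508, s₂ ≈ -3.5492. Poles: s₁ = -0.4508, s₂ = -3.5492.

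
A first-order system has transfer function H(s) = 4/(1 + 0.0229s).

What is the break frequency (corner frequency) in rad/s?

Corner frequency = 1/τ = 1/0.0229 = 43.668 rad/s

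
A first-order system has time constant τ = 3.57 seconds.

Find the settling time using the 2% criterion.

For first-order system, 2% settling time ≈ 4τ = 4 × 3.57 = 14.28 s.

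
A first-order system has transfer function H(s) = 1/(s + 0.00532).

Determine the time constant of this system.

For H(s) = 1/(s + 1/τ), the pole is at -1/τ = -0.00532, so τ = 1/0.00532 = 188 s.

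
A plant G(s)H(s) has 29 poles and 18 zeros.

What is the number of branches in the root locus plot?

Root locus has n branches where n = number of poles = 29.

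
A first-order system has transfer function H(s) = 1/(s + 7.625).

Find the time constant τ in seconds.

For H(s) = 1/(s + 1/τ), the pole is at -1/τ = -7.625, so τ = 1/7.625 = 0.1311 s.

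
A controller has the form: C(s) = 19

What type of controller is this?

This is a Proportional (P) controller.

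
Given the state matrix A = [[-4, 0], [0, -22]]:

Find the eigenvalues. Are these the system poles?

For diagonal matrix, eigenvalues are diagonal entries: λ₁ = -4, λ₂ = -22. Eigenvalues of A = system poles.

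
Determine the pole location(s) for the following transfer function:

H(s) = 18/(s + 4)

Pole is where denominator = 0: s + 4 = 0, so s = -4.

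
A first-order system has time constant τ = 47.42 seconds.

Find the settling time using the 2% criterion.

For first-order system, 2% settling time ≈ 4τ = 4 × 47.42 = 189.68 s.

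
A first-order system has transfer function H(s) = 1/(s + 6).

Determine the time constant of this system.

For H(s) = 1/(s + 1/τ), the pole is at -1/τ = -6, so τ = 1/6 = 0.1667 s.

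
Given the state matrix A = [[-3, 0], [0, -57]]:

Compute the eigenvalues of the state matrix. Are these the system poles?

For diagonal matrix, eigenvalues are diagonal entries: λ₁ = -3, λ₂ = -57. Eigenvalues of A = system poles.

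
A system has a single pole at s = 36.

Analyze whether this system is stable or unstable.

Pole at s = 36 is in the right half-plane. Unstable.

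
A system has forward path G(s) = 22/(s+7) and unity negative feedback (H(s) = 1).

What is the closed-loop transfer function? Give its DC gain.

T(s) = G/(1+GH) = [22/(s+7)] / [1 + 22/(s+7)] = 22/(s+7+22) = 22/(s+29). DC gain = 22/29 = 0.7586.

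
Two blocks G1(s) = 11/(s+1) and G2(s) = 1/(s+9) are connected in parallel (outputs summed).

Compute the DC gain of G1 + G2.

Parallel: G_eq = G1 + G2. DC gain = G1(0) + G2(0) = 11/1 + 1/9 = 11 + 0.1111 = 11.1111.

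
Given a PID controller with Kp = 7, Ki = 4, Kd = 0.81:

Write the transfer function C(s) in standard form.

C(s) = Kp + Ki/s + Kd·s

Substituting values: C(s) = 7 + 4/s + 0.81s = (0.81s² + 7s + 4)/s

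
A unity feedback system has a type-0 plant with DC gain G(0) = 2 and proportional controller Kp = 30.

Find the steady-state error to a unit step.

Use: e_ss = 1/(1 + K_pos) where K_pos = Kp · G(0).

K_pos = Kp · G(0) = 30 × 2 = 60. e_ss = 1/(1 + 60) = 0.0164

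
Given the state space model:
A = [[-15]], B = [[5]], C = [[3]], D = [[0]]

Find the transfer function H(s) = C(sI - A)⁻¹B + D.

(sI - A)⁻¹ = 1/(s + 15). H(s) = 3 × 5/(s + 15) + 0 = 15/(s + 15).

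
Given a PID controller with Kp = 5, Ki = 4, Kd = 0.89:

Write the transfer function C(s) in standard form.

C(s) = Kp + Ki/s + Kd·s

Substituting values: C(s) = 5 + 4/s + 0.89s = (0.89s² + 5s + 4)/s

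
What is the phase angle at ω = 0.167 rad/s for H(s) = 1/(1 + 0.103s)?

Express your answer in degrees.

Phase = -arctan(ωτ) = -arctan(0.167 × 0.103) = -1.0°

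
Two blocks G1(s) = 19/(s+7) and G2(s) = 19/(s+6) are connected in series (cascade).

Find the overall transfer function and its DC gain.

Series: multiply transfer functions. G_eq = 19/(s+7) × 19/(s+6) = 361/((s+7)(s+6)). DC gain = 361/(7×6) = 8.5952.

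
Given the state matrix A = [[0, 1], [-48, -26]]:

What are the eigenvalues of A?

det(A - λI) = λ² - (-26)λ + 48 = (λ - (-2))(λ - (-24)). Eigenvalues: -2, -24.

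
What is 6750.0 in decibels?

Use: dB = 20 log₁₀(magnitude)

dB = 20 log₁₀(6750.0) = 76.6 dB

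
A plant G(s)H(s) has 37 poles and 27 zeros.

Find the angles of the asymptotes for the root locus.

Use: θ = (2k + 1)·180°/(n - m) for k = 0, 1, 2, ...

n - m = 37 - 27 = 10. Angles: θk = (2k + 1)·180°/10 = 18°, 54°, 90°, 126°, 162°, 198°, 234°, 270°, 306°, 342°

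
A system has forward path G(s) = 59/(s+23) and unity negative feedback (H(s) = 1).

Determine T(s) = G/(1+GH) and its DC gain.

T(s) = G/(1+GH) = [59/(s+23)] / [1 + 59/(s+23)] = 59/(s+23+59) = 59/(s+82). DC gain = 59/82 = 0.7195.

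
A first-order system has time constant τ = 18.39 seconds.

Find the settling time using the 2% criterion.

For first-order system, 2% settling time ≈ 4τ = 4 × 18.39 = 73.56 s.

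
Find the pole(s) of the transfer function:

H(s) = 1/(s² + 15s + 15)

Discriminant = 15² - 4×1×15 = 225 - 60 = 165 > 0, so two distinct real poles. Using quadratic formula: s = (-15 ± √165)/(2×1) = (-15 ± √165)/2, with √165 ≈ 12.8452. s₁ ≈ -1.0774, s₂ ≈ -13.9226. Poles: s₁ = -1.0774, s₂ = -13.9226.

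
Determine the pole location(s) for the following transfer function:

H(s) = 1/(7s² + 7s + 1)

Discriminant = 7² - 4×7×1 = 49 - 28 = 21 > 0, so two distinct real poles. Using quadratic formula: s = (-7 ± √21)/(2×7) = (-7 ± √21)/14, with √21 ≈ 4.5826. s₁ ≈ -0.1727, s₂ ≈ -0.8273. Poles: s₁ = -0.1727, s₂ = -0.8273.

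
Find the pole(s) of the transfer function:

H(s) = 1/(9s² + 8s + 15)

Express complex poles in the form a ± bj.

Discriminant = 8² - 4×9×15 = 64 - 540 = -476 < 0, so the poles are a complex conjugate pair s = (-8 ± j√476)/(2×9). Real part = -8/(2×9) = -8/18 ≈ -0.4444; imaginary part = ±√476/(2×9) ≈ 1.2121. Poles: s = -0.4444 ± 1.2121j.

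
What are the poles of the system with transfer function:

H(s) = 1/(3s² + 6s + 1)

Discriminant = 6² - 4×3×1 = 36 - 12 = 24 > 0, so two distinct real poles. Using quadratic formula: s = (-6 ± √24)/(2×3) = (-6 ± √24)/6, with √24 ≈ 4.8990. s₁ ≈ -0.1835, s₂ ≈ -1.8165. Poles: s₁ = -0.1835, s₂ = -1.8165.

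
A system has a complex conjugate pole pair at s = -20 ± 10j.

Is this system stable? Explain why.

Real part of poles is -20 (< 0, left half-plane). Stable.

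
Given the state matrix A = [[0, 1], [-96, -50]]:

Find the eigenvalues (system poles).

det(A - λI) = λ² - (-50)λ + 96 = (λ - (-2))(λ - (-48)). Eigenvalues: -2, -48.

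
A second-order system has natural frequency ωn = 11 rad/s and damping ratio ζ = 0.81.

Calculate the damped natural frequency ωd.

ωd = ωn√(1 - ζ²) = 11√(1 - 0.81²) = 6.45 rad/s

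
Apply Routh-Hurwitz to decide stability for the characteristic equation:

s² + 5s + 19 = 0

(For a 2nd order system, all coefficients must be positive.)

Coefficients: 1, 5, 19. All positive, so system is stable.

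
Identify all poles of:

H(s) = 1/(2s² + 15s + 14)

Discriminant = 15² - 4×2×14 = 225 - 112 = 113 > 0, so two distinct real poles. Using quadratic formula: s = (-15 ± √113)/(2×2) = (-15 ± √113)/4, with √113 ≈ 10.6301. s₁ ≈ -1.0925, s₂ ≈ -6.4075. Poles: s₁ = -1.0925, s₂ = -6.4075.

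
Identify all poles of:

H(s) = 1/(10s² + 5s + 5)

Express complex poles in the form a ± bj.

Discriminant = 5² - 4×10×5 = 25 - 200 = -175 < 0, so the poles are a complex conjugate pair s = (-5 ± j√175)/(2×10). Real part = -5/(2×10) = -5/20 = -0.25; imaginary part = ±√175/(2×10) ≈ 0.6614. Poles: s = -0.25 ± 0.6614j.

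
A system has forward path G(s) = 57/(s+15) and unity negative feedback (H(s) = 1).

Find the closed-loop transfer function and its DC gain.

T(s) = G/(1+GH) = [57/(s+15)] / [1 + 57/(s+15)] = 57/(s+15+57) = 57/(s+72). DC gain = 57/72 = 0.7917.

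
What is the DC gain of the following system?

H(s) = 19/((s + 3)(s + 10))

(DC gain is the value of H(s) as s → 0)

DC gain = H(0) = 19/(3 × 10) = 19/30 = 0.6333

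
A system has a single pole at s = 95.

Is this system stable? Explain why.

Pole at s = 95 is in the right half-plane. Unstable.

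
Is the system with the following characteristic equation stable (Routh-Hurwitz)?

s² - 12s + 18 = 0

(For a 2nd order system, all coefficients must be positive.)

Coefficients: 1, -12, 18. b=-12 not positive, so system is unstable.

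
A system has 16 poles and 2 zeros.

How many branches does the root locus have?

Root locus has n branches where n = number of poles = 16.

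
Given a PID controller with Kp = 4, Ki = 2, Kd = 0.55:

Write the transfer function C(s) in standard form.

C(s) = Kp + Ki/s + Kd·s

Substituting values: C(s) = 4 + 2/s + 0.55s = (0.55s² + 4s + 2)/s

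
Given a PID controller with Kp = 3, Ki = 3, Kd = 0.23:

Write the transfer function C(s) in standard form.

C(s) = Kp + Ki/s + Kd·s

Substituting values: C(s) = 3 + 3/s + 0.23s = (0.23s² + 3s + 3)/s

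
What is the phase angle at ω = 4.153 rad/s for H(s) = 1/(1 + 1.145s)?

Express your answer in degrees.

Phase = -arctan(ωτ) = -arctan(4.153 × 1.145) = -78.1°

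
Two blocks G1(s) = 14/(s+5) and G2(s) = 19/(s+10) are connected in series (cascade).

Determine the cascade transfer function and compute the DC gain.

Series: multiply transfer functions. G_eq = 14/(s+5) × 19/(s+10) = 266/((s+5)(s+10)). DC gain = 266/(5×10) = 5.32.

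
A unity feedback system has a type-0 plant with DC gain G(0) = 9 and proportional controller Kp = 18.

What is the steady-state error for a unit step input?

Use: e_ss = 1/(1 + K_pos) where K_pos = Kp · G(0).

K_pos = Kp · G(0) = 18 × 9 = 162. e_ss = 1/(1 + 162) = 0.0061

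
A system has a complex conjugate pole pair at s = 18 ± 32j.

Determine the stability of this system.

Real part of poles is 18 (> 0, right half-plane). Unstable.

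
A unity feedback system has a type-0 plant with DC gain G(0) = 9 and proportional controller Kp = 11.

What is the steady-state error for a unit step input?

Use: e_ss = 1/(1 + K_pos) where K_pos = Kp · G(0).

K_pos = Kp · G(0) = 11 × 9 = 99. e_ss = 1/(1 + 99) = 0.01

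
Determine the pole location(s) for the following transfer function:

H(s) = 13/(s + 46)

Pole is where denominator = 0: s + 46 = 0, so s = -46.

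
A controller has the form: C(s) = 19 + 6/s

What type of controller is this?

This is a Proportional-Integral (PI) controller.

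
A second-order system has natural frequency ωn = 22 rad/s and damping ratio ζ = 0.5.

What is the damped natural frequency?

ωd = ωn√(1 - ζ²) = 22√(1 - 0.5²) = 19.05 rad/s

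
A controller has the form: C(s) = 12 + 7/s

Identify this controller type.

This is a Proportional-Integral (PI) controller.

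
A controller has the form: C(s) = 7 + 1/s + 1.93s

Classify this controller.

This is a Proportional-Integral-Derivative (PID) controller.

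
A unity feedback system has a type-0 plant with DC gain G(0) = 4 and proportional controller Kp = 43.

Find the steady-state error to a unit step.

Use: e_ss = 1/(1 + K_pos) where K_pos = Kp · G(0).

K_pos = Kp · G(0) = 43 × 4 = 172. e_ss = 1/(1 + 172) = 0.0058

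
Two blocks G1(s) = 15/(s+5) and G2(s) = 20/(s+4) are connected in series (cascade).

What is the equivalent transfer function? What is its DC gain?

Series: multiply transfer functions. G_eq = 15/(s+5) × 20/(s+4) = 300/((s+5)(s+4)). DC gain = 300/(5×4) = 15.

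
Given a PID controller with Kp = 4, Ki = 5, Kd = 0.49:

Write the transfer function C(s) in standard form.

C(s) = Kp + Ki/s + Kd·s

Substituting values: C(s) = 4 + 5/s + 0.49s = (0.49s² + 4s + 5)/s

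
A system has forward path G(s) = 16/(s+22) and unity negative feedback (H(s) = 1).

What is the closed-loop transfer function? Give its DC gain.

T(s) = G/(1+GH) = [16/(s+22)] / [1 + 16/(s+22)] = 16/(s+22+16) = 16/(s+38). DC gain = 16/38 = 0.4211.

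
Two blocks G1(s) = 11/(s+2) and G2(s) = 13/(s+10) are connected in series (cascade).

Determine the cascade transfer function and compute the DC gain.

Series: multiply transfer functions. G_eq = 11/(s+2) × 13/(s+10) = 143/((s+2)(s+10)). DC gain = 143/(2×10) = 7.15.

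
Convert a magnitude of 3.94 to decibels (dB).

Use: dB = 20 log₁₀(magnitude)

dB = 20 log₁₀(3.94) = 11.9 dB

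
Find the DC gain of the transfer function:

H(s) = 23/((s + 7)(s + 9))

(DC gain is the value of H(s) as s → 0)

DC gain = H(0) = 23/(7 × 9) = 23/63 = 0.3651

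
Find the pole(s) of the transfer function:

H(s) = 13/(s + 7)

Pole is where denominator = 0: s + 7 = 0, so s = -7.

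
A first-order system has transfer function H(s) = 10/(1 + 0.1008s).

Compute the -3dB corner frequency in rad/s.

Corner frequency = 1/τ = 1/0.1008 = 9.921 rad/s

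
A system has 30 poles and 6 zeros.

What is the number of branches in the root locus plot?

Root locus has n branches where n = number of poles = 30.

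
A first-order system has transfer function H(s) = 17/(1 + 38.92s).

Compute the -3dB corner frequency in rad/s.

Corner frequency = 1/τ = 1/38.92 = 0.026 rad/s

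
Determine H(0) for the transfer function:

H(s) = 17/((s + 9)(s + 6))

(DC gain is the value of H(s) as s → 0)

DC gain = H(0) = 17/(9 × 6) = 17/54 = 0.3148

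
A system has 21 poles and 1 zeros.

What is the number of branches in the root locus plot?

Root locus has n branches where n = number of poles = 21.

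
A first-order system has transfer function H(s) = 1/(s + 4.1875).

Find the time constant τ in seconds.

For H(s) = 1/(s + 1/τ), the pole is at -1/τ = -4.1875, so τ = 1/4.1875 = 0.2388 s.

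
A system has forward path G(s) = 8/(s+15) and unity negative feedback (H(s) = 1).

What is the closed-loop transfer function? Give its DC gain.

T(s) = G/(1+GH) = [8/(s+15)] / [1 + 8/(s+15)] = 8/(s+15+8) = 8/(s+23). DC gain = 8/23 = 0.3478.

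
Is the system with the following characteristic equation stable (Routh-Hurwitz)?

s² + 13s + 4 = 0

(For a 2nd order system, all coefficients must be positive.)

Coefficients: 1, 13, 4. All positive, so system is stable.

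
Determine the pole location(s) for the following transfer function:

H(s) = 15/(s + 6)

Pole is where denominator = 0: s + 6 = 0, so s = -6.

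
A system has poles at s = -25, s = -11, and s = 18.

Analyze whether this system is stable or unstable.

Pole(s) at s = 18 are not in the left half-plane. System is unstable.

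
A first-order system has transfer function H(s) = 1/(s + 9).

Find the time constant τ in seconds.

For H(s) = 1/(s + 1/τ), the pole is at -1/τ = -9, so τ = 1/9 = 0.1111 s.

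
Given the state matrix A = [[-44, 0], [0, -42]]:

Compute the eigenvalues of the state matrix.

For diagonal matrix, eigenvalues are diagonal entries: λ₁ = -44, λ₂ = -42.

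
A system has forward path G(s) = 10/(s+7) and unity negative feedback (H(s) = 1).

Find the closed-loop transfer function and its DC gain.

T(s) = G/(1+GH) = [10/(s+7)] / [1 + 10/(s+7)] = 10/(s+7+10) = 10/(s+17). DC gain = 10/17 = 0.5882.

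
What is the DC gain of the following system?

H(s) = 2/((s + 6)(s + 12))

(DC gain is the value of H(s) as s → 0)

DC gain = H(0) = 2/(6 × 12) = 2/72 = 0.0278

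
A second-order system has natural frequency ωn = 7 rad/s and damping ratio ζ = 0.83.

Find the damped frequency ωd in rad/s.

ωd = ωn√(1 - ζ²) = 7√(1 - 0.83²) = 3.9 rad/s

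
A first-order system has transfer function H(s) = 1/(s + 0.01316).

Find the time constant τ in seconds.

For H(s) = 1/(s + 1/τ), the pole is at -1/τ = -0.01316, so τ = 1/0.01316 = 75.99 s.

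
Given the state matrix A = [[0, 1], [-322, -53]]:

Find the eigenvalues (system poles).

det(A - λI) = λ² - (-53)λ + 322 = (λ - (-7))(λ - (-46)). Eigenvalues: -7, -46.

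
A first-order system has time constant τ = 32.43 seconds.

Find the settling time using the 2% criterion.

For first-order system, 2% settling time ≈ 4τ = 4 × 32.43 = 129.72 s.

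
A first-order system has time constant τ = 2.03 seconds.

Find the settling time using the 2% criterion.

For first-order system, 2% settling time ≈ 4τ = 4 × 2.03 = 8.12 s.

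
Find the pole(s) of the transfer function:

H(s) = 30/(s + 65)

Pole is where denominator = 0: s + 65 = 0, so s = -65.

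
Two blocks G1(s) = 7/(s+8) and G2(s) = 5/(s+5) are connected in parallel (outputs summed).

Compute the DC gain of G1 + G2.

Parallel: G_eq = G1 + G2. DC gain = G1(0) + G2(0) = 7/8 + 5/5 = 0.875 + 1 = 1.875.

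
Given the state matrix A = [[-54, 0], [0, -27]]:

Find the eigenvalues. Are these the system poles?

For diagonal matrix, eigenvalues are diagonal entries: λ₁ = -54, λ₂ = -27. Eigenvalues of A = system poles.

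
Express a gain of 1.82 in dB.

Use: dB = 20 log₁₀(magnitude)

dB = 20 log₁₀(1.82) = 5.2 dB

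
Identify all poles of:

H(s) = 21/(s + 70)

Pole is where denominator = 0: s + 70 = 0, so s = -70.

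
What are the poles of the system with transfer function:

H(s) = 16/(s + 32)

Pole is where denominator = 0: s + 32 = 0, so s = -32.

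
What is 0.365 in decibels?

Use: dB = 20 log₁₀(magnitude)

dB = 20 log₁₀(0.365) = -8.8 dB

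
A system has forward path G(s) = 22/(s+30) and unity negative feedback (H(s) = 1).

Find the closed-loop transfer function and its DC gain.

T(s) = G/(1+GH) = [22/(s+30)] / [1 + 22/(s+30)] = 22/(s+30+22) = 22/(s+52). DC gain = 22/52 = 0.4231.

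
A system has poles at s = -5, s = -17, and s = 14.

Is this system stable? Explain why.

Pole(s) at s = 14 are not in the left half-plane. System is unstable.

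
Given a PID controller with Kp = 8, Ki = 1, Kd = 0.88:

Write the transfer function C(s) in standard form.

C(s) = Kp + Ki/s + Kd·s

Substituting values: C(s) = 8 + 1/s + 0.88s = (0.88s² + 8s + 1)/s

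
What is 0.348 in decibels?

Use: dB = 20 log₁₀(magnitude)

dB = 20 log₁₀(0.348) = -9.2 dB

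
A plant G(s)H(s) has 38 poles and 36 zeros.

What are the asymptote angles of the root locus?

n - m = 38 - 36 = 2. Angles: θk = (2k + 1)·180°/2 = 90°, 270°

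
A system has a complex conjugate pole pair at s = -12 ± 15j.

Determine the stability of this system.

Real part of poles is -12 (< 0, left half-plane). Stable.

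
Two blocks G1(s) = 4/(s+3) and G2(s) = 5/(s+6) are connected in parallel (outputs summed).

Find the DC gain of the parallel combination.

Parallel: G_eq = G1 + G2. DC gain = G1(0) + G2(0) = 4/3 + 5/6 = 1.3333 + 0.8333 = 2.1667.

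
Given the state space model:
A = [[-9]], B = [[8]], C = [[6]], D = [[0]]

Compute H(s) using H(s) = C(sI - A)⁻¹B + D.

(sI - A)⁻¹ = 1/(s + 9). H(s) = 6 × 8/(s + 9) + 0 = 48/(s + 9).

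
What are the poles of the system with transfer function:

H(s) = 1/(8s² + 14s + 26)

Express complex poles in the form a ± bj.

Discriminant = 14² - 4×8×26 = 196 - 832 = -636 < 0, so the poles are a complex conjugate pair s = (-14 ± j√636)/(2×8). Real part = -14/(2×8) = -14/16 = -0.875; imaginary part = ±√636/(2×8) ≈ 1.5762. Poles: s = -0.875 ± 1.5762j.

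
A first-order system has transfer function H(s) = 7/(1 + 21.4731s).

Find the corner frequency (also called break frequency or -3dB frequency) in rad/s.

Corner frequency = 1/τ = 1/21.4731 = 0.047 rad/s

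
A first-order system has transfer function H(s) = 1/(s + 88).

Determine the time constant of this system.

For H(s) = 1/(s + 1/τ), the pole is at -1/τ = -88, so τ = 1/88 = 0.0114 s.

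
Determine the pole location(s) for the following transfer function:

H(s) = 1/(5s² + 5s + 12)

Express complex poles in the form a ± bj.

Discriminant = 5² - 4×5×12 = 25 - 240 = -215 < 0, so the poles are a complex conjugate pair s = (-5 ± j√215)/(2×5). Real part = -5/(2×5) = -5/10 = -0.5; imaginary part = ±√215/(2×5) ≈ 1.4663. Poles: s = -0.5 ± 1.4663j.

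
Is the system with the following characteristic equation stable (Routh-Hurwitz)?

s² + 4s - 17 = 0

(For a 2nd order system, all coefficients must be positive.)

Coefficients: 1, 4, -17. c=-17 not positive, so system is unstable.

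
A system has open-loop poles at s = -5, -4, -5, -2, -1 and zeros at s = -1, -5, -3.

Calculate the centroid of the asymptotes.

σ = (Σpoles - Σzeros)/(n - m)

σ = (Σpoles - Σzeros)/(n - m) = (-17 - (-9))/(5 - 3) = -8/2 = -4.0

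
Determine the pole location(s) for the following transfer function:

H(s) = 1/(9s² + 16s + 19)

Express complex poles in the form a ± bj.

Discriminant = 16² - 4×9×19 = 256 - 684 = -428 < 0, so the poles are a complex conjugate pair s = (-16 ± j√428)/(2×9). Real part = -16/(2×9) = -16/18 ≈ -0.8889; imaginary part = ±√428/(2×9) ≈ 1.1493. Poles: s = -0.8889 ± 1.1493j.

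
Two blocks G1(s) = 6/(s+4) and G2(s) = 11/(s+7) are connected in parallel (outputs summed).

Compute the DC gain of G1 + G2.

Parallel: G_eq = G1 + G2. DC gain = G1(0) + G2(0) = 6/4 + 11/7 = 1.5 + 1.5714 = 3.0714.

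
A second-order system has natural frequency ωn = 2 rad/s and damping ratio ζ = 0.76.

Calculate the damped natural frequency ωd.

ωd = ωn√(1 - ζ²) = 2√(1 - 0.76²) = 1.3 rad/s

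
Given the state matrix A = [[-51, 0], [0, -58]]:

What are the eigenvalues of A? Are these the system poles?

For diagonal matrix, eigenvalues are diagonal entries: λ₁ = -51, λ₂ = -58. Eigenvalues of A = system poles.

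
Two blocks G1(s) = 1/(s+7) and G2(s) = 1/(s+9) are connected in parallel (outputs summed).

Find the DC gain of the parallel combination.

Parallel: G_eq = G1 + G2. DC gain = G1(0) + G2(0) = 1/7 + 1/9 = 0.1429 + 0.1111 = 0.2540.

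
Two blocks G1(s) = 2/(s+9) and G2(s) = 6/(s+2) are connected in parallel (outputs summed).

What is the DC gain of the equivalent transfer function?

Parallel: G_eq = G1 + G2. DC gain = G1(0) + G2(0) = 2/9 + 6/2 = 0.2222 + 3 = 3.2222.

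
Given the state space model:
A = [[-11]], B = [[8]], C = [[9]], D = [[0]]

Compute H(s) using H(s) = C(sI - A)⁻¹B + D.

(sI - A)⁻¹ = 1/(s + 11). H(s) = 9 × 8/(s + 11) + 0 = 72/(s + 11).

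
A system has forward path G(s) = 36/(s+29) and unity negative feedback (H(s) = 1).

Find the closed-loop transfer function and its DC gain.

T(s) = G/(1+GH) = [36/(s+29)] / [1 + 36/(s+29)] = 36/(s+29+36) = 36/(s+65). DC gain = 36/65 = 0.5538.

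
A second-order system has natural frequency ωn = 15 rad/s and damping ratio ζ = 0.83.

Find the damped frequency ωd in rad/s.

ωd = ωn√(1 - ζ²) = 15√(1 - 0.83²) = 8.37 rad/s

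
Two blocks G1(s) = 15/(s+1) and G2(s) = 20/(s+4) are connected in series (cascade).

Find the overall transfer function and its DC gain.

Series: multiply transfer functions. G_eq = 15/(s+1) × 20/(s+4) = 300/((s+1)(s+4)). DC gain = 300/(1×4) = 75.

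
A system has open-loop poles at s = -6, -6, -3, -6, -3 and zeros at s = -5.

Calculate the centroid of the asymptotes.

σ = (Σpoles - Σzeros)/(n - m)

σ = (Σpoles - Σzeros)/(n - m) = (-24 - (-5))/(5 - 1) = -19/4 = -4.75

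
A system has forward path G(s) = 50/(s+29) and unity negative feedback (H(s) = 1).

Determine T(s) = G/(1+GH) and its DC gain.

T(s) = G/(1+GH) = [50/(s+29)] / [1 + 50/(s+29)] = 50/(s+29+50) = 50/(s+79). DC gain = 50/79 = 0.6329.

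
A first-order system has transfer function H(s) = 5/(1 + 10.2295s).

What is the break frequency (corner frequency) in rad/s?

Corner frequency = 1/τ = 1/10.2295 = 0.098 rad/s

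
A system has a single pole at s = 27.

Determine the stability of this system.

Pole at s = 27 is in the right half-plane. Unstable.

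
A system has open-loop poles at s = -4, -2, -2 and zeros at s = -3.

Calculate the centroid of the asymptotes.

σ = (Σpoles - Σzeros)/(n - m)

σ = (Σpoles - Σzeros)/(n - m) = (-8 - (-3))/(3 - 1) = -5/2 = -2.5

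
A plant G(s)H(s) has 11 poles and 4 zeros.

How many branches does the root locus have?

Root locus has n branches where n = number of poles = 11.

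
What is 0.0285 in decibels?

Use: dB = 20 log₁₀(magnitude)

dB = 20 log₁₀(0.0285) = -30.9 dB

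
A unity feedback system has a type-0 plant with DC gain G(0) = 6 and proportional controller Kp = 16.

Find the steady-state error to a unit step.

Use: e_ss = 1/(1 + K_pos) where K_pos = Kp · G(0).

K_pos = Kp · G(0) = 16 × 6 = 96. e_ss = 1/(1 + 96) = 0.0103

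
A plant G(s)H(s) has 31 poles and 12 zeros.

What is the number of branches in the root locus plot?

Root locus has n branches where n = number of poles = 31.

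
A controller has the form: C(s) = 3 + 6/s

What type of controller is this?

This is a Proportional-Integral (PI) controller.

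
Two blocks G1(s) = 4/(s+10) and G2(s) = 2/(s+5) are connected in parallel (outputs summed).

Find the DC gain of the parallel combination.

Parallel: G_eq = G1 + G2. DC gain = G1(0) + G2(0) = 4/10 + 2/5 = 0.4 + 0.4 = 0.8.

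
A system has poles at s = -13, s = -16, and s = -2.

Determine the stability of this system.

All poles are in the left half-plane. System is stable.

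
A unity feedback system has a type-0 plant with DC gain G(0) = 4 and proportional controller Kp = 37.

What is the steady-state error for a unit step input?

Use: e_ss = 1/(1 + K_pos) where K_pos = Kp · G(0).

K_pos = Kp · G(0) = 37 × 4 = 148. e_ss = 1/(1 + 148) = 0.0067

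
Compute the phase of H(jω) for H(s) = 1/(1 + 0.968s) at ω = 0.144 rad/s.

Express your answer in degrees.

Phase = -arctan(ωτ) = -arctan(0.144 × 0.968) = -7.9°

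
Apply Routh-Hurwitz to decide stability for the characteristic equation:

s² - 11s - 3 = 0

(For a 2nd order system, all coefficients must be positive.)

Coefficients: 1, -11, -3. b=-11, c=-3 not positive, so system is unstable.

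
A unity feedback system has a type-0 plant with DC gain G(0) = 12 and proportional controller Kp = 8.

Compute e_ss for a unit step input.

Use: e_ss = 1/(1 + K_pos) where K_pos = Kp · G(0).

K_pos = Kp · G(0) = 8 × 12 = 96. e_ss = 1/(1 + 96) = 0.0103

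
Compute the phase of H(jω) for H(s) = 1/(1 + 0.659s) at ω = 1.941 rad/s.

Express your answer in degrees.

Phase = -arctan(ωτ) = -arctan(1.941 × 0.659) = -52.0°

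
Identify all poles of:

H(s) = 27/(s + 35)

Pole is where denominator = 0: s + 35 = 0, so s = -35.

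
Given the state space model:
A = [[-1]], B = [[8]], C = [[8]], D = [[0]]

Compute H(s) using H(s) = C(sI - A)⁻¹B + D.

(sI - A)⁻¹ = 1/(s + 1). H(s) = 8 × 8/(s + 1) + 0 = 64/(s + 1).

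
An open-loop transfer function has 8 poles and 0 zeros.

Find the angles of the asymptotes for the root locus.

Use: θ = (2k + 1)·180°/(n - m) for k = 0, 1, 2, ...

n - m = 8 - 0 = 8. Angles: θk = (2k + 1)·180°/8 = 22.5°, 67.5°, 112.5°, 157.5°, 202.5°, 247.5°, 292.5°, 337.5°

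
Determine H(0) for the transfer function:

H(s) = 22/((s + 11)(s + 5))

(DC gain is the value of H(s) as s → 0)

DC gain = H(0) = 22/(11 × 5) = 22/55 = 0.4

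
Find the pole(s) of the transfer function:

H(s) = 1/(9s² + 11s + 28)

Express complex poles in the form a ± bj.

Discriminant = 11² - 4×9×28 = 121 - 1008 = -887 < 0, so the poles are a complex conjugate pair s = (-11 ± j√887)/(2×9). Real part = -11/(2×9) = -11/18 ≈ -0.6111; imaginary part = ±√887/(2×9) ≈ 1.6546. Poles: s = -0.6111 ± 1.6546j.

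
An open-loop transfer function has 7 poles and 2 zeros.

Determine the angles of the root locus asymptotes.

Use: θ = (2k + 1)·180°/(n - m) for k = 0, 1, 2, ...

n - m = 7 - 2 = 5. Angles: θk = (2k + 1)·180°/5 = 36°, 108°, 180°, 252°, 324°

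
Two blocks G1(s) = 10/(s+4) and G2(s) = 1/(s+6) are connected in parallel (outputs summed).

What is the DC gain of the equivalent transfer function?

Parallel: G_eq = G1 + G2. DC gain = G1(0) + G2(0) = 10/4 + 1/6 = 2.5 + 0.1667 = 2.6667.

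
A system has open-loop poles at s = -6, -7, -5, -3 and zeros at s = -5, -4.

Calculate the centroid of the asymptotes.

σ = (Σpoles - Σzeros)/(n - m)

σ = (Σpoles - Σzeros)/(n - m) = (-21 - (-9))/(4 - 2) = -12/2 = -6.0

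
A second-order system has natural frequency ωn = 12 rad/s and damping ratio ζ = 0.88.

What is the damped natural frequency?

ωd = ωn√(1 - ζ²) = 12√(1 - 0.88²) = 5.7 rad/s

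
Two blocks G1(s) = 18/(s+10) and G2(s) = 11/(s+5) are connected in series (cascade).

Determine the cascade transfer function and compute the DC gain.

Series: multiply transfer functions. G_eq = 18/(s+10) × 11/(s+5) = 198/((s+10)(s+5)). DC gain = 198/(10×5) = 3.96.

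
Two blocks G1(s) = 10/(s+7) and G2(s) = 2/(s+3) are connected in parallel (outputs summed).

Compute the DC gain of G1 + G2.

Parallel: G_eq = G1 + G2. DC gain = G1(0) + G2(0) = 10/7 + 2/3 = 1.4286 + 0.6667 = 2.0952.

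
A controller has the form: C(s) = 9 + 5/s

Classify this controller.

This is a Proportional-Integral (PI) controller.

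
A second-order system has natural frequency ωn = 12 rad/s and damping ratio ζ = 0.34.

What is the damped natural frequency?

ωd = ωn√(1 - ζ²) = 12√(1 - 0.34²) = 11.29 rad/s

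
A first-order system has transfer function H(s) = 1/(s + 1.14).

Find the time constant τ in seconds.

For H(s) = 1/(s + 1/τ), the pole is at -1/τ = -1.14, so τ = 1/1.14 = 0.8772 s.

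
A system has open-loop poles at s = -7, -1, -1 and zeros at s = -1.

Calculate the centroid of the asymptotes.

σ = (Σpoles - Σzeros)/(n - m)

σ = (Σpoles - Σzeros)/(n - m) = (-9 - (-1))/(3 - 1) = -8/2 = -4.0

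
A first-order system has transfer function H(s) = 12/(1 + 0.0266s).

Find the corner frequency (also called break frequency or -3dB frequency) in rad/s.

Corner frequency = 1/τ = 1/0.0266 = 37.594 rad/s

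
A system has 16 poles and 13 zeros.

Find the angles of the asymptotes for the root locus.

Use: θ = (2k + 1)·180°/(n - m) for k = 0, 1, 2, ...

n - m = 16 - 13 = 3. Angles: θk = (2k + 1)·180°/3 = 60°, 180°, 300°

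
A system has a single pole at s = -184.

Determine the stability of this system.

Pole at s = -184 is in the left half-plane. Stable.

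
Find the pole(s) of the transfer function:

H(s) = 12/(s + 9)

Pole is where denominator = 0: s + 9 = 0, so s = -9.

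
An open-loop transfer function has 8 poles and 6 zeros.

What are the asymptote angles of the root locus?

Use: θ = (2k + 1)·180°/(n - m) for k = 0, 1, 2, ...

n - m = 8 - 6 = 2. Angles: θk = (2k + 1)·180°/2 = 90°, 270°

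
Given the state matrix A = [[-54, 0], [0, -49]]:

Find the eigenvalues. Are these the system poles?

For diagonal matrix, eigenvalues are diagonal entries: λ₁ = -54, λ₂ = -49. Eigenvalues of A = system poles.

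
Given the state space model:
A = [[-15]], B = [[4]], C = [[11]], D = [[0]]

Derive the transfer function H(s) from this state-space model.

(sI - A)⁻¹ = 1/(s + 15). H(s) = 11 × 4/(s + 15) + 0 = 44/(s + 15).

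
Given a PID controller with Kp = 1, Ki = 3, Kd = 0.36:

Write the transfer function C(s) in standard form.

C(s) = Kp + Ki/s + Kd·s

Substituting values: C(s) = 1 + 3/s + 0.36s = (0.36s² + s + 3)/s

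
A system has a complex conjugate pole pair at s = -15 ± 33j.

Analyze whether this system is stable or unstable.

Real part of poles is -15 (< 0, left half-plane). Stable.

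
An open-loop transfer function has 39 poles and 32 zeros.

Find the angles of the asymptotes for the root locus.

n - m = 39 - 32 = 7. Angles: θk = (2k + 1)·180°/7 = 25.71°, 77.14°, 128.57°, 180°, 231.43°, 282.86°, 334.29°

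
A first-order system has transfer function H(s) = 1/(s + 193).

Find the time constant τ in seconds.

For H(s) = 1/(s + 1/τ), the pole is at -1/τ = -193, so τ = 1/193 = 0.0052 s.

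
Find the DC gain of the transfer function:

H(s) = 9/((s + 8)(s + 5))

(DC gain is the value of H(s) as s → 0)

DC gain = H(0) = 9/(8 × 5) = 9/40 = 0.225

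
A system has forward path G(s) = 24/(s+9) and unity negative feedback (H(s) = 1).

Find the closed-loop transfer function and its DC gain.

T(s) = G/(1+GH) = [24/(s+9)] / [1 + 24/(s+9)] = 24/(s+9+24) = 24/(s+33). DC gain = 24/33 = 0.7273.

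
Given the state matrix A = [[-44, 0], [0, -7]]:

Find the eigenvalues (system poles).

For diagonal matrix, eigenvalues are diagonal entries: λ₁ = -44, λ₂ = -7.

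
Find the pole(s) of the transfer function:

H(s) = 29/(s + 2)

Pole is where denominator = 0: s + 2 = 0, so s = -2.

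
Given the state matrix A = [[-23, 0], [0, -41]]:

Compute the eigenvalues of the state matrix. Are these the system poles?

For diagonal matrix, eigenvalues are diagonal entries: λ₁ = -23, λ₂ = -41. Eigenvalues of A = system poles.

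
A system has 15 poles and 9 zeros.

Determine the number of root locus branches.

Root locus has n branches where n = number of poles = 15.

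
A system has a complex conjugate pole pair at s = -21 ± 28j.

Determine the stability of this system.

Real part of poles is -21 (< 0, left half-plane). Stable.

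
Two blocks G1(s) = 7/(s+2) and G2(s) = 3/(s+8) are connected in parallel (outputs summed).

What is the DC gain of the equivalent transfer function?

Parallel: G_eq = G1 + G2. DC gain = G1(0) + G2(0) = 7/2 + 3/8 = 3.5 + 0.375 = 3.875.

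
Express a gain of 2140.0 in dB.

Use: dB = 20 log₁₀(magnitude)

dB = 20 log₁₀(2140.0) = 66.6 dB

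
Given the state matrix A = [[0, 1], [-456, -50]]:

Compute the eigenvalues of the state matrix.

det(A - λI) = λ² - (-50)λ + 456 = (λ - (-38))(λ - (-12)). Eigenvalues: -38, -12.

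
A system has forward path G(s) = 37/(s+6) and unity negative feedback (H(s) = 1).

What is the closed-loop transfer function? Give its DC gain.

T(s) = G/(1+GH) = [37/(s+6)] / [1 + 37/(s+6)] = 37/(s+6+37) = 37/(s+43). DC gain = 37/43 = 0.8605.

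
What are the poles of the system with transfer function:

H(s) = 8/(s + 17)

Pole is where denominator = 0: s + 17 = 0, so s = -17.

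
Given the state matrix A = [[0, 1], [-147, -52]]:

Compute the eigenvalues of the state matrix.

det(A - λI) = λ² - (-52)λ + 147 = (λ - (-49))(λ - (-3)). Eigenvalues: -49, -3.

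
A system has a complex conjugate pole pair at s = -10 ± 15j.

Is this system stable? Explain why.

Real part of poles is -10 (< 0, left half-plane). Stable.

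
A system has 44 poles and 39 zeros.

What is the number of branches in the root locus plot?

Root locus has n branches where n = number of poles = 44.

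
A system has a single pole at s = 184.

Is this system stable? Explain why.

Pole at s = 184 is in the right half-plane. Unstable.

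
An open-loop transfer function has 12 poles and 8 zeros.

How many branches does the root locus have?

Root locus has n branches where n = number of poles = 12.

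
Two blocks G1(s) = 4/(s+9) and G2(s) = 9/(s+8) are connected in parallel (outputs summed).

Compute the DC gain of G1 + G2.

Parallel: G_eq = G1 + G2. DC gain = G1(0) + G2(0) = 4/9 + 9/8 = 0.4444 + 1.125 = 1.5694.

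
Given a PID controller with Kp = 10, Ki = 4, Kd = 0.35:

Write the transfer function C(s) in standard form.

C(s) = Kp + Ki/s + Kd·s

Substituting values: C(s) = 10 + 4/s + 0.35s = (0.35s² + 10s + 4)/s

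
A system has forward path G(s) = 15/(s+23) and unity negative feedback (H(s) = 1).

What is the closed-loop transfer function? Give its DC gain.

T(s) = G/(1+GH) = [15/(s+23)] / [1 + 15/(s+23)] = 15/(s+23+15) = 15/(s+38). DC gain = 15/38 = 0.3947.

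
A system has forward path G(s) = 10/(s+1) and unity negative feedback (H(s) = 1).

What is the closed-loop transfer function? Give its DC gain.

T(s) = G/(1+GH) = [10/(s+1)] / [1 + 10/(s+1)] = 10/(s+1+10) = 10/(s+11). DC gain = 10/11 = 0.9091.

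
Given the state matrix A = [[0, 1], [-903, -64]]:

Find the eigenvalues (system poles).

det(A - λI) = λ² - (-64)λ + 903 = (λ - (-43))(λ - (-21)). Eigenvalues: -43, -21.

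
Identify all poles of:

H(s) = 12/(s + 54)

Pole is where denominator = 0: s + 54 = 0, so s = -54.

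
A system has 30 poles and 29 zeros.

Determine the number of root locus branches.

Root locus has n branches where n = number of poles = 30.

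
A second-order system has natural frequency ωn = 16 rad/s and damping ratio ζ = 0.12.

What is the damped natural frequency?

ωd = ωn√(1 - ζ²) = 16√(1 - 0.12²) = 15.88 rad/s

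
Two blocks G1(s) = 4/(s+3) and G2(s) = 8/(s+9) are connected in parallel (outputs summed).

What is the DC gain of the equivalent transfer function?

Parallel: G_eq = G1 + G2. DC gain = G1(0) + G2(0) = 4/3 + 8/9 = 1.3333 + 0.8889 = 2.2222.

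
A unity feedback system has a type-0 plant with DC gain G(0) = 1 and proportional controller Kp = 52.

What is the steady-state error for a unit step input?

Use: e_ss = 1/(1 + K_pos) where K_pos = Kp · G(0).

K_pos = Kp · G(0) = 52 × 1 = 52. e_ss = 1/(1 + 52) = 0.0189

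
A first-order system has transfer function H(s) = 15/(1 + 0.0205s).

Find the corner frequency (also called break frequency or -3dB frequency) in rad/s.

Corner frequency = 1/τ = 1/0.0205 = 48.78 rad/s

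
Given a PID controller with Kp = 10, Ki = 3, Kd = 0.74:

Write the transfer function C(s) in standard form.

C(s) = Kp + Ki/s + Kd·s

Substituting values: C(s) = 10 + 3/s + 0.74s = (0.74s² + 10s + 3)/s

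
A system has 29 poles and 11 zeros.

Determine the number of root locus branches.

Root locus has n branches where n = number of poles = 29.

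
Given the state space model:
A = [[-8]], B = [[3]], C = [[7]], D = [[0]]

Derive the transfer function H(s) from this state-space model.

(sI - A)⁻¹ = 1/(s + 8). H(s) = 7 × 3/(s + 8) + 0 = 21/(s + 8).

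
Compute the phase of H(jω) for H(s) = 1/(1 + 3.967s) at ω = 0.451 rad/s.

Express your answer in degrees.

Phase = -arctan(ωτ) = -arctan(0.451 × 3.967) = -60.8°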